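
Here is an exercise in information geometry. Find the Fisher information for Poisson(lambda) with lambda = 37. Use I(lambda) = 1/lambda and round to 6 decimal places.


Fisher information for Poisson: I(lambda) = 1/lambda.
lambda = 37.
I(lambda) = 1/37 = 0.027027

0.027027


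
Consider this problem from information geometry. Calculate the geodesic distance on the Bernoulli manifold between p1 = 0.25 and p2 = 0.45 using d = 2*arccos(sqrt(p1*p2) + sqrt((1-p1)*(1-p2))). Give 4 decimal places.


Geodesic distance on Bernoulli manifold:
d(p1,p2) = 2*arccos(sqrt(p1*p2) + sqrt((1-p1)*(1-p2))).
sqrt(p1*p2) = sqrt(0.25*0.45) = 0.33541.
sqrt((1-p1)*(1-p2)) = sqrt(0.75*0.55) = 0.642262.
arg = 0.33541 + 0.642262 = 0.977672.
d = 2*arccos(0.977672) = 0.4234

0.4234


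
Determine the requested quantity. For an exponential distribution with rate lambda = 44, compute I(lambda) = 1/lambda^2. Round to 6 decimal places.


Fisher information for exponential: I(lambda) = 1/lambda^2.
lambda = 44, lambda^2 = 1936.
I = 1/1936 = 0.000517

0.000517


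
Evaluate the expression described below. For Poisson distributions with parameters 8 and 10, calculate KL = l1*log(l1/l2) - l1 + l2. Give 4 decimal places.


KL divergence for Poisson:
KL = l1*log(l1/l2) - l1 + l2.
l1 = 8, l2 = 10.
log(8/10) = -0.223144.
l1*log(l1/l2) = 8 * -0.223144 = -1.785148.
KL = -1.785148 - 8 + 10 = 0.2149

0.2149


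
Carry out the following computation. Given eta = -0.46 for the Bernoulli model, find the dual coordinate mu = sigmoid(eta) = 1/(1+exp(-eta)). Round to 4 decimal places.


Dual coordinate (expectation parameter) for Bernoulli:
mu = 1/(1+exp(-eta)).
eta = -0.46.
exp(-eta) = exp(0.46) = 1.584074.
mu = 1/(1+1.584074) = 0.3870

0.3870


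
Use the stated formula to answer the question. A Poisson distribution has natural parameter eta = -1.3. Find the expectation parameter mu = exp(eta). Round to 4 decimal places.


Expectation parameter for Poisson exponential family:
mu = exp(eta).
eta = -1.3.
mu = exp(-1.3) = 0.2725

0.2725


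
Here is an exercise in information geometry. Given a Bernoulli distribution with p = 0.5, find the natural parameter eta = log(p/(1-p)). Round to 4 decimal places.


Natural parameter for Bernoulli: eta = log(p/(1-p)).
p = 0.5, 1-p = 0.5.
p/(1-p) = 1.0.
eta = log(1.0) = 0.0000

0.0000


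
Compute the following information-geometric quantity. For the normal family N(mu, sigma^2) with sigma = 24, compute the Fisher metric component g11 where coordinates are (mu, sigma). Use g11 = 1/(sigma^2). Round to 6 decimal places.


For the 2-parameter normal family, the Fisher metric has:
  g11 = 1/sigma^2, g22 = 2/sigma^2.
sigma = 24, sigma^2 = 576.
g11 = 0.001736

0.001736


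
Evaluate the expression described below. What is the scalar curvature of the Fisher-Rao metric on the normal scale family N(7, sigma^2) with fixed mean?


This family has a single free parameter, so its statistical manifold
is 1-dimensional. The Riemann curvature tensor of any 1-dimensional
Riemannian manifold vanishes identically, so R = 0.

0


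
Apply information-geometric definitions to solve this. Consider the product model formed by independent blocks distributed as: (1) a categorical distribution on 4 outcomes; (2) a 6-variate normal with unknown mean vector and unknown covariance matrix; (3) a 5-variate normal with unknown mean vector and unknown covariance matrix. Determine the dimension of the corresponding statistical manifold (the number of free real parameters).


The dimension of a statistical manifold equals the number of free
(independent) real parameters of the model. For a product of independent
blocks the parameter counts add.
- categorical on 4 outcomes (probabilities sum to 1): 4-1 = 3.
- 6-variate normal: 6 (mean) + 6*7/2 = 21 (symmetric covariance) = 27.
- 5-variate normal: 5 (mean) + 5*6/2 = 15 (symmetric covariance) = 20.
Total = 3 + 27 + 20 = 50.
Dimension = 50

50


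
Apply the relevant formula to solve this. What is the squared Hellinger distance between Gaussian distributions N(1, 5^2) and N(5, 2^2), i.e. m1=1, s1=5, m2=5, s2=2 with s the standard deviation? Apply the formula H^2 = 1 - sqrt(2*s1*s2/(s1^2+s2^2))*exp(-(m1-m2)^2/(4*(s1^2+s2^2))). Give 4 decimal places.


Squared Hellinger distance for Gaussians:
H^2 = 1 - sqrt(2*s1*s2/(s1^2+s2^2)) * exp(-(m1-m2)^2/(4*(s1^2+s2^2))).
s1^2 = 25, s2^2 = 4, s1^2+s2^2 = 29.
sqrt(2*5*2/(29)) = 0.830455.
(m1-m2)^2 = (-4)^2 = 16.
exp(-16/(4*29)) = exp(-0.137931) = 0.871159.
H^2 = 1 - 0.830455*0.871159 = 0.2765

0.2765


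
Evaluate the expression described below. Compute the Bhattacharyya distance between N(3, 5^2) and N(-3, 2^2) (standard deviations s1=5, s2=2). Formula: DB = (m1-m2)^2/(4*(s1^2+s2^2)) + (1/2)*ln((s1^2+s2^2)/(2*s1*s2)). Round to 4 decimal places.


Bhattacharyya distance between two Gaussians:
DB = (m1-m2)^2/(4*(s1^2+s2^2)) + (1/2)*ln((s1^2+s2^2)/(2*s1*s2)).
(m1-m2)^2 = (6)^2 = 36.
s1^2+s2^2 = 25 + 4 = 29.
term1 = 36/116 = 0.310345.
term2 = 0.5*ln(29/20.0) = 0.185782.
DB = 0.310345 + 0.185782 = 0.4961

0.4961


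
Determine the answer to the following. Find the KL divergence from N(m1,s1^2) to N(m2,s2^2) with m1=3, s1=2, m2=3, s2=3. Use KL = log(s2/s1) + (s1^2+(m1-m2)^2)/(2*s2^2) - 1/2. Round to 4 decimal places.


KL divergence between normal distributions:
KL = log(s2/s1) + (s1^2 + (m1-m2)^2)/(2*s2^2) - 1/2.
log(3/2) = 0.405465.
(2^2 + (3-3)^2)/(2*3^2) = (4 + 0)/18 = 0.222222.
KL = 0.405465 + 0.222222 - 0.5 = 0.1277

0.1277


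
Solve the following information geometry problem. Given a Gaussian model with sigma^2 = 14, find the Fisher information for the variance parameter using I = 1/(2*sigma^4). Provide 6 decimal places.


Fisher information for variance: I(sigma^2) = 1/(2*sigma^4).
sigma^2 = 14, so sigma^4 = 196.
I = 1/(2*196) = 1/392 = 0.002551

0.002551


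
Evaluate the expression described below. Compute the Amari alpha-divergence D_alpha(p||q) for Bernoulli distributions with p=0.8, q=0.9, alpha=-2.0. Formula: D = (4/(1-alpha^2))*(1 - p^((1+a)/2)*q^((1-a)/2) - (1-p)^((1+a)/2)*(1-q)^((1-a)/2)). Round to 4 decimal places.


Amari alpha-divergence:
D = (4/(1-alpha^2))*(1 - p^((1+a)/2)*q^((1-a)/2) - (1-p)^((1+a)/2)*(1-q)^((1-a)/2)).
alpha = -2.0, p = 0.8, q = 0.9.
e1 = (1+alpha)/2 = -0.5, e2 = (1-alpha)/2 = 1.5.
t1 = p^e1 * q^e2 = 0.8^-0.5 * 0.9^1.5 = 0.954594.
t2 = (1-p)^e1 * (1-q)^e2 = 0.2^-0.5 * 0.1^1.5 = 0.070711.
4/(1-alpha^2) = -1.333333.
D = -1.333333*(1 - 0.954594 - 0.070711) = 0.0337

0.0337


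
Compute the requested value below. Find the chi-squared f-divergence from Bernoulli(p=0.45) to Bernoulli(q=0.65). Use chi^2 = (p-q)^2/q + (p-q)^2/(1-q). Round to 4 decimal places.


Chi-squared divergence between Bernoulli distributions:
chi^2 = (p-q)^2/q + (p-q)^2/(1-q).
p = 0.45, q = 0.65, p-q = -0.2.
(p-q)^2 = 0.04.
term1 = 0.04/0.65 = 0.061538.
term2 = 0.04/0.35 = 0.114286.
chi^2 = 0.061538 + 0.114286 = 0.1758

0.1758


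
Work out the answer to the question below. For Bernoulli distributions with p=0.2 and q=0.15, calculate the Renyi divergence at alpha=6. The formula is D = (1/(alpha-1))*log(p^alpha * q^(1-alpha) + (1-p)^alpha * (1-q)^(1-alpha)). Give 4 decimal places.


Renyi divergence of order alpha between Bernoulli distributions:
D = (1/(alpha-1))*log(p^alpha * q^(1-alpha) + (1-p)^alpha * (1-q)^(1-alpha)).
alpha = 6, p = 0.2, q = 0.15.
p^alpha * q^(1-alpha) = 0.2^6 * 0.15^-5 = 0.842798.
(1-p)^alpha * (1-q)^(1-alpha) = 0.8^6 * 0.85^-5 = 0.590807.
sum = 0.842798 + 0.590807 = 1.433605.
D = (1/5)*log(1.433605) = 0.0720

0.0720


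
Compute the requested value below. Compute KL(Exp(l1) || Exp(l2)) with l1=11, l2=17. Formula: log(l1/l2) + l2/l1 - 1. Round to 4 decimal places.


KL divergence for exponential family:
KL = log(l1/l2) + l2/l1 - 1.
log(11/17) = -0.435318.
17/11 = 1.545455.
KL = -0.435318 + 1.545455 - 1 = 0.1101

0.1101


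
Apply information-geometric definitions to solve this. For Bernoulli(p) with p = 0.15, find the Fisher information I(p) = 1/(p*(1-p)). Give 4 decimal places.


For Bernoulli(p), Fisher information is I(p) = 1/(p*(1-p)).
p = 0.15, 1-p = 0.85.
p*(1-p) = 0.1275.
I(p) = 1/0.1275 = 7.8431

7.8431


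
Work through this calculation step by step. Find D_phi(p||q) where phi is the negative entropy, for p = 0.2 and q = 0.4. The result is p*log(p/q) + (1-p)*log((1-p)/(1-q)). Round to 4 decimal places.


Bregman divergence with negative entropy generator:
D = p*log(p/q) + (1-p)*log((1-p)/(1-q)).
p = 0.2, q = 0.4.
p*log(p/q) = 0.2*log(0.2/0.4) = -0.138629.
(1-p)*log((1-p)/(1-q)) = 0.8*log(0.8/0.6) = 0.230146.
D = -0.138629 + 0.230146 = 0.0915

0.0915


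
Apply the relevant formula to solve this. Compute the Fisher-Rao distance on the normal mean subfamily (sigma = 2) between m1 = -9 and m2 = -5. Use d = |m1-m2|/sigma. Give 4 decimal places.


On the fixed-variance normal subfamily, geodesic distance = |m1-m2|/sigma.
|-9 - -5| = 4.
sigma = 2.
d = 4/2 = 2.0000

2.0000


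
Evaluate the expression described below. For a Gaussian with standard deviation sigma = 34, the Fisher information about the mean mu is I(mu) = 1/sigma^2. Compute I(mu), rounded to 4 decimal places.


The Fisher information for the mean of a normal distribution is I(mu) = 1/sigma^2.
sigma = 34, so sigma^2 = 1156.
I(mu) = 1/1156 = 0.0009

0.0009


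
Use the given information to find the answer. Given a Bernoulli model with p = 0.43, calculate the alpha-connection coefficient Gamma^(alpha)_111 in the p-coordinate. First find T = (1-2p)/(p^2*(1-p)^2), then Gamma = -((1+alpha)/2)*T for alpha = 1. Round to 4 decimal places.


Skewness (Amari-Chentsov) tensor: T = (1-2p)/(p^2*(1-p)^2).
p = 0.43, 1-2p = 0.14, p^2 = 0.1849, (1-p)^2 = 0.3249.
T = 0.14/(0.1849 * 0.3249) = 2.330459.
In the p-coordinate, Gamma^(alpha) = Gamma^(0) - (alpha/2)*T with Gamma^(0) = (1/2)*g'(p) = -T/2,
so Gamma^(alpha) = -((1+alpha)/2)*T.
alpha = 1, -(1+alpha)/2 = -1.0.
Gamma = -1.0 * 2.330459 = -2.3305

-2.3305


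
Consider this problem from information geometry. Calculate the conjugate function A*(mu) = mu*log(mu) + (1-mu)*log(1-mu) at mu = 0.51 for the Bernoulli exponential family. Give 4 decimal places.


Legendre transform for Bernoulli:
A*(mu) = mu*log(mu) + (1-mu)*log(1-mu).
mu = 0.51, 1-mu = 0.49.
mu*log(mu) = 0.51*log(0.51) = -0.343406.
(1-mu)*log(1-mu) = 0.49*log(0.49) = -0.349541.
A* = -0.343406 + -0.349541 = -0.6929

-0.6929


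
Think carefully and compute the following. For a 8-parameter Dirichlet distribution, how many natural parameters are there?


Exponential family dimension calculation:
Dirichlet with 8 components has 8 natural parameters.

8


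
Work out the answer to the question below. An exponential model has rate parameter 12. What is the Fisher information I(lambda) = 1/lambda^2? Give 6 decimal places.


Fisher information for exponential: I(lambda) = 1/lambda^2.
lambda = 12, lambda^2 = 144.
I = 1/144 = 0.006944

0.006944


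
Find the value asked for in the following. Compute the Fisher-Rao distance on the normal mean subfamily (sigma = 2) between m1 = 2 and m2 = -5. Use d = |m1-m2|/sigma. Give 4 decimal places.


On the fixed-variance normal subfamily, geodesic distance = |m1-m2|/sigma.
|2 - -5| = 7.
sigma = 2.
d = 7/2 = 3.5000

3.5000


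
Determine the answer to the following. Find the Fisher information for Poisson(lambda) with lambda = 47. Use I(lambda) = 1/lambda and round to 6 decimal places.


Fisher information for Poisson: I(lambda) = 1/lambda.
lambda = 47.
I(lambda) = 1/47 = 0.021277

0.021277


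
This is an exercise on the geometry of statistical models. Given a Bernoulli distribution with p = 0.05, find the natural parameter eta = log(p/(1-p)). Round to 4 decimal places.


Natural parameter for Bernoulli: eta = log(p/(1-p)).
p = 0.05, 1-p = 0.95.
p/(1-p) = 0.052632.
eta = log(0.052632) = -2.9444

-2.9444


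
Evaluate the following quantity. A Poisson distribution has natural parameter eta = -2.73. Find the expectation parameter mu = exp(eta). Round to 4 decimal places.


Expectation parameter for Poisson exponential family:
mu = exp(eta).
eta = -2.73.
mu = exp(-2.73) = 0.0652

0.0652


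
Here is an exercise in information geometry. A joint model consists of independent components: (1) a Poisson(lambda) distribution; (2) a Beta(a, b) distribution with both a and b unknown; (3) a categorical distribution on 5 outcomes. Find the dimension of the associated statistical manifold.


The dimension of a statistical manifold equals the number of free
(independent) real parameters of the model. For a product of independent
blocks the parameter counts add.
- Poisson (lambda): 1.
- Beta (a, b): 2.
- categorical on 5 outcomes (probabilities sum to 1): 5-1 = 4.
Total = 1 + 2 + 4 = 7.
Dimension = 7

7


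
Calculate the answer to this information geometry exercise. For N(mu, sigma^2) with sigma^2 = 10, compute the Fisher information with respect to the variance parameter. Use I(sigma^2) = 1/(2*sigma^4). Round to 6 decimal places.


Fisher information for variance: I(sigma^2) = 1/(2*sigma^4).
sigma^2 = 10, so sigma^4 = 100.
I = 1/(2*100) = 1/200 = 0.005000

0.005000


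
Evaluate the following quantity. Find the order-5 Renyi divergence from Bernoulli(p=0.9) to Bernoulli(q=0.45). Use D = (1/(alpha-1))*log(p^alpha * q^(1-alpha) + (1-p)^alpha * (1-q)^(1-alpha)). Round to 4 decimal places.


Renyi divergence of order alpha between Bernoulli distributions:
D = (1/(alpha-1))*log(p^alpha * q^(1-alpha) + (1-p)^alpha * (1-q)^(1-alpha)).
alpha = 5, p = 0.9, q = 0.45.
p^alpha * q^(1-alpha) = 0.9^5 * 0.45^-4 = 14.4.
(1-p)^alpha * (1-q)^(1-alpha) = 0.1^5 * 0.55^-4 = 0.000109.
sum = 14.4 + 0.000109 = 14.400109.
D = (1/4)*log(14.400109) = 0.6668

0.6668


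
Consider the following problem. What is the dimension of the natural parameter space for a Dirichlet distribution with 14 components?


Exponential family dimension calculation:
Dirichlet with 14 components has 14 natural parameters.

14


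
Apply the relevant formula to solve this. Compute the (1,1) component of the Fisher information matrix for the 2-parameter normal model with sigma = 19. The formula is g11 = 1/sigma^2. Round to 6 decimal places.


For the 2-parameter normal family, the Fisher metric has:
  g11 = 1/sigma^2, g22 = 2/sigma^2.
sigma = 19, sigma^2 = 361.
g11 = 0.002770

0.002770


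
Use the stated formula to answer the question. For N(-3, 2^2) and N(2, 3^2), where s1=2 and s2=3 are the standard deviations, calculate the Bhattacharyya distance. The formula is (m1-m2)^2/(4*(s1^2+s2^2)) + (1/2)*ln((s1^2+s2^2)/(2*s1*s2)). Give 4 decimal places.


Bhattacharyya distance between two Gaussians:
DB = (m1-m2)^2/(4*(s1^2+s2^2)) + (1/2)*ln((s1^2+s2^2)/(2*s1*s2)).
(m1-m2)^2 = (-5)^2 = 25.
s1^2+s2^2 = 4 + 9 = 13.
term1 = 25/52 = 0.480769.
term2 = 0.5*ln(13/12.0) = 0.040021.
DB = 0.480769 + 0.040021 = 0.5208

0.5208


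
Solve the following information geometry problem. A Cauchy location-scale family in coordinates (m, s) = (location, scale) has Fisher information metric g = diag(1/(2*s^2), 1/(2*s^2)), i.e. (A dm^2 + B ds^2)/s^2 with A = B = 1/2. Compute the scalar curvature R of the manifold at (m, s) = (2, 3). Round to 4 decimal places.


The metric has the form g = (A dm^2 + B ds^2)/s^2 with A = 1/2, B = 1/2.
Substitute u = sqrt(A/B)*m: g = B*(du^2 + ds^2)/s^2, i.e. B times the
Poincare upper half-plane metric, which has constant Gaussian curvature -1.
Scaling a 2D metric by a constant c divides the Gaussian curvature by c,
so K = -1/B = -1/(1/2) = -2.0000 everywhere (the point (m, s) = (2, 3) is irrelevant:
the curvature is constant).
Scalar curvature in dimension 2: R = 2K = -2/(1/2) = -4.0000.

-4.0000


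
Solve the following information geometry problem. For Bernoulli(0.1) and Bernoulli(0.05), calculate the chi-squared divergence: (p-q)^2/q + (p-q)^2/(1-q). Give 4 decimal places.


Chi-squared divergence between Bernoulli distributions:
chi^2 = (p-q)^2/q + (p-q)^2/(1-q).
p = 0.1, q = 0.05, p-q = 0.05.
(p-q)^2 = 0.0025.
term1 = 0.0025/0.05 = 0.05.
term2 = 0.0025/0.95 = 0.002632.
chi^2 = 0.05 + 0.002632 = 0.0526

0.0526


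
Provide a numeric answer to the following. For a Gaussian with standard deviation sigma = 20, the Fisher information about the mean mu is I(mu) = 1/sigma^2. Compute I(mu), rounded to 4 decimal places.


The Fisher information for the mean of a normal distribution is I(mu) = 1/sigma^2.
sigma = 20, so sigma^2 = 400.
I(mu) = 1/400 = 0.0025

0.0025


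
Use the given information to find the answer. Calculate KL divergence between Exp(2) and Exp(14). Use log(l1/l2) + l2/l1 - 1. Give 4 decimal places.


KL divergence for exponential family:
KL = log(l1/l2) + l2/l1 - 1.
log(2/14) = -1.94591.
14/2 = 7.0.
KL = -1.94591 + 7.0 - 1 = 4.0541

4.0541


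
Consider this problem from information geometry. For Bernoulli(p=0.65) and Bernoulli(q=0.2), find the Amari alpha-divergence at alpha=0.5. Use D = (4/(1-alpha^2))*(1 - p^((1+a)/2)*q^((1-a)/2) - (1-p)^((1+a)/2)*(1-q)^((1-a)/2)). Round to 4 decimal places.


Amari alpha-divergence:
D = (4/(1-alpha^2))*(1 - p^((1+a)/2)*q^((1-a)/2) - (1-p)^((1+a)/2)*(1-q)^((1-a)/2)).
alpha = 0.5, p = 0.65, q = 0.2.
e1 = (1+alpha)/2 = 0.75, e2 = (1-alpha)/2 = 0.25.
t1 = p^e1 * q^e2 = 0.65^0.75 * 0.2^0.25 = 0.484108.
t2 = (1-p)^e1 * (1-q)^e2 = 0.35^0.75 * 0.8^0.25 = 0.430352.
4/(1-alpha^2) = 5.333333.
D = 5.333333*(1 - 0.484108 - 0.430352) = 0.4562

0.4562


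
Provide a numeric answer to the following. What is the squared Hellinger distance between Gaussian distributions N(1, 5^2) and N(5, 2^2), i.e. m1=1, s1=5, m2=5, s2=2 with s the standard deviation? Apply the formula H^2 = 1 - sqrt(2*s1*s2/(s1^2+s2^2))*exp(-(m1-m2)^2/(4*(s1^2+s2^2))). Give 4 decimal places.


Squared Hellinger distance for Gaussians:
H^2 = 1 - sqrt(2*s1*s2/(s1^2+s2^2)) * exp(-(m1-m2)^2/(4*(s1^2+s2^2))).
s1^2 = 25, s2^2 = 4, s1^2+s2^2 = 29.
sqrt(2*5*2/(29)) = 0.830455.
(m1-m2)^2 = (-4)^2 = 16.
exp(-16/(4*29)) = exp(-0.137931) = 0.871159.
H^2 = 1 - 0.830455*0.871159 = 0.2765

0.2765


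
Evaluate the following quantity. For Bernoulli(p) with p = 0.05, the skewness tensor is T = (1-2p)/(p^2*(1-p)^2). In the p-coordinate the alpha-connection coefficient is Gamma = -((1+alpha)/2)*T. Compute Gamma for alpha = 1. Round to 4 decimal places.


Skewness (Amari-Chentsov) tensor: T = (1-2p)/(p^2*(1-p)^2).
p = 0.05, 1-2p = 0.9, p^2 = 0.0025, (1-p)^2 = 0.9025.
T = 0.9/(0.0025 * 0.9025) = 398.891967.
In the p-coordinate, Gamma^(alpha) = Gamma^(0) - (alpha/2)*T with Gamma^(0) = (1/2)*g'(p) = -T/2,
so Gamma^(alpha) = -((1+alpha)/2)*T.
alpha = 1, -(1+alpha)/2 = -1.0.
Gamma = -1.0 * 398.891967 = -398.8920

-398.8920


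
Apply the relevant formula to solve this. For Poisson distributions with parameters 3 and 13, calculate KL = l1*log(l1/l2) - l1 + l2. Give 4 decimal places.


KL divergence for Poisson:
KL = l1*log(l1/l2) - l1 + l2.
l1 = 3, l2 = 13.
log(3/13) = -1.466337.
l1*log(l1/l2) = 3 * -1.466337 = -4.399011.
KL = -4.399011 - 3 + 13 = 5.6010

5.6010


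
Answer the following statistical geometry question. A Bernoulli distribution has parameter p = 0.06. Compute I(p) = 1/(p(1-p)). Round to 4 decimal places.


For Bernoulli(p), Fisher information is I(p) = 1/(p*(1-p)).
p = 0.06, 1-p = 0.94.
p*(1-p) = 0.0564.
I(p) = 1/0.0564 = 17.7305

17.7305


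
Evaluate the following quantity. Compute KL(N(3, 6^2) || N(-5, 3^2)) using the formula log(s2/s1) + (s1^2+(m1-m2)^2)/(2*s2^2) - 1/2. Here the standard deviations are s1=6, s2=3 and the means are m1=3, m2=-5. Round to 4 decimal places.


KL divergence between normal distributions:
KL = log(s2/s1) + (s1^2 + (m1-m2)^2)/(2*s2^2) - 1/2.
log(3/6) = -0.693147.
(6^2 + (3--5)^2)/(2*3^2) = (36 + 64)/18 = 5.555556.
KL = -0.693147 + 5.555556 - 0.5 = 4.3624

4.3624


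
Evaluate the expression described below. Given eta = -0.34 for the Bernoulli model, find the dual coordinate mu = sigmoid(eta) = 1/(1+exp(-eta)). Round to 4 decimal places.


Dual coordinate (expectation parameter) for Bernoulli:
mu = 1/(1+exp(-eta)).
eta = -0.34.
exp(-eta) = exp(0.34) = 1.404948.
mu = 1/(1+1.404948) = 0.4158

0.4158


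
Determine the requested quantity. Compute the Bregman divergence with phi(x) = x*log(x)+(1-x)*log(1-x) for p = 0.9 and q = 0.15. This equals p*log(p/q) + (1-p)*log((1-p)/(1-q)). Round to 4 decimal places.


Bregman divergence with negative entropy generator:
D = p*log(p/q) + (1-p)*log((1-p)/(1-q)).
p = 0.9, q = 0.15.
p*log(p/q) = 0.9*log(0.9/0.15) = 1.612584.
(1-p)*log((1-p)/(1-q)) = 0.1*log(0.1/0.85) = -0.214007.
D = 1.612584 + -0.214007 = 1.3986

1.3986


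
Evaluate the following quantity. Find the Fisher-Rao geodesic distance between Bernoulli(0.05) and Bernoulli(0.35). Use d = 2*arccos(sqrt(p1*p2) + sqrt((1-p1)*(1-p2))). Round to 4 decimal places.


Geodesic distance on Bernoulli manifold:
d(p1,p2) = 2*arccos(sqrt(p1*p2) + sqrt((1-p1)*(1-p2))).
sqrt(p1*p2) = sqrt(0.05*0.35) = 0.132288.
sqrt((1-p1)*(1-p2)) = sqrt(0.95*0.65) = 0.785812.
arg = 0.132288 + 0.785812 = 0.918099.
d = 2*arccos(0.918099) = 0.8151

0.8151


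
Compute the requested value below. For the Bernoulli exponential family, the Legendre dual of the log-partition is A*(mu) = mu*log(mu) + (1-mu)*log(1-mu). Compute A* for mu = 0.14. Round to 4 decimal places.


Legendre transform for Bernoulli:
A*(mu) = mu*log(mu) + (1-mu)*log(1-mu).
mu = 0.14, 1-mu = 0.86.
mu*log(mu) = 0.14*log(0.14) = -0.275256.
(1-mu)*log(1-mu) = 0.86*log(0.86) = -0.129708.
A* = -0.275256 + -0.129708 = -0.4050

-0.4050


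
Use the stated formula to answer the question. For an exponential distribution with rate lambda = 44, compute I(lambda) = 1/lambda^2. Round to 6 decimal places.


Fisher information for exponential: I(lambda) = 1/lambda^2.
lambda = 44, lambda^2 = 1936.
I = 1/1936 = 0.000517

0.000517


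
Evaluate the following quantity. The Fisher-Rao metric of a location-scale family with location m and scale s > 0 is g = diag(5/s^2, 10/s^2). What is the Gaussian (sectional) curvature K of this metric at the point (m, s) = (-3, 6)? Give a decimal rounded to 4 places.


The metric has the form g = (A dm^2 + B ds^2)/s^2 with A = 5, B = 10.
Substitute u = sqrt(A/B)*m: g = B*(du^2 + ds^2)/s^2, i.e. B times the
Poincare upper half-plane metric, which has constant Gaussian curvature -1.
Scaling a 2D metric by a constant c divides the Gaussian curvature by c,
so K = -1/B = -1/(10) = -0.1000 everywhere (the point (m, s) = (-3, 6) is irrelevant:
the curvature is constant).
The requested Gaussian curvature is K = -0.1000.

-0.1000


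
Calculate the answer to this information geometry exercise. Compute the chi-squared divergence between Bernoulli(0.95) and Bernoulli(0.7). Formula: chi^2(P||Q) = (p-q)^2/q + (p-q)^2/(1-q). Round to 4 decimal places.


Chi-squared divergence between Bernoulli distributions:
chi^2 = (p-q)^2/q + (p-q)^2/(1-q).
p = 0.95, q = 0.7, p-q = 0.25.
(p-q)^2 = 0.0625.
term1 = 0.0625/0.7 = 0.089286.
term2 = 0.0625/0.3 = 0.208333.
chi^2 = 0.089286 + 0.208333 = 0.2976

0.2976


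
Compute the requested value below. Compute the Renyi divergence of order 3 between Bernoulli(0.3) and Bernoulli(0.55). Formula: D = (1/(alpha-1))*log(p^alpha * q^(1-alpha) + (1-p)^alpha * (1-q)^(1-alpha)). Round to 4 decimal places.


Renyi divergence of order alpha between Bernoulli distributions:
D = (1/(alpha-1))*log(p^alpha * q^(1-alpha) + (1-p)^alpha * (1-q)^(1-alpha)).
alpha = 3, p = 0.3, q = 0.55.
p^alpha * q^(1-alpha) = 0.3^3 * 0.55^-2 = 0.089256.
(1-p)^alpha * (1-q)^(1-alpha) = 0.7^3 * 0.45^-2 = 1.693827.
sum = 0.089256 + 1.693827 = 1.783083.
D = (1/2)*log(1.783083) = 0.2892

0.2892


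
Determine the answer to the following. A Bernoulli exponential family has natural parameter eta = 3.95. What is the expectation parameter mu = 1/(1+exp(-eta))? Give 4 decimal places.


Dual coordinate (expectation parameter) for Bernoulli:
mu = 1/(1+exp(-eta)).
eta = 3.95.
exp(-eta) = exp(-3.95) = 0.019255.
mu = 1/(1+0.019255) = 0.9811

0.9811


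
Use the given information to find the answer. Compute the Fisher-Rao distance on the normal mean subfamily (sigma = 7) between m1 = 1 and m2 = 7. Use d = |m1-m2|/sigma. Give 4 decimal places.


On the fixed-variance normal subfamily, geodesic distance = |m1-m2|/sigma.
|1 - 7| = 6.
sigma = 7.
d = 6/7 = 0.8571

0.8571


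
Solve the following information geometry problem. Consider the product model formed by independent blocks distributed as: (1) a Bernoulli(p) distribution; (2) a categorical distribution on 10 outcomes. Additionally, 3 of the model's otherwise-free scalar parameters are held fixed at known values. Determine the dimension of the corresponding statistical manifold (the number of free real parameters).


The dimension of a statistical manifold equals the number of free
(independent) real parameters of the model. For a product of independent
blocks the parameter counts add.
- Bernoulli (p): 1.
- categorical on 10 outcomes (probabilities sum to 1): 10-1 = 9.
Total = 1 + 9 = 10.
3 parameter(s) fixed at known values: 10 - 3 = 7.
Dimension = 7

7


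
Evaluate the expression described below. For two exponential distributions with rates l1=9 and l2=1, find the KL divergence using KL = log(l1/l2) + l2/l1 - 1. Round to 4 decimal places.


KL divergence for exponential family:
KL = log(l1/l2) + l2/l1 - 1.
log(9/1) = 2.197225.
1/9 = 0.111111.
KL = 2.197225 + 0.111111 - 1 = 1.3083

1.3083


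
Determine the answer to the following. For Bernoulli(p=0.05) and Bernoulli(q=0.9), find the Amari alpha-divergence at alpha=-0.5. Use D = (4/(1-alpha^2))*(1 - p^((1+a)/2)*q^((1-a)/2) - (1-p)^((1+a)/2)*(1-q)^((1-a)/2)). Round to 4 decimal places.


Amari alpha-divergence:
D = (4/(1-alpha^2))*(1 - p^((1+a)/2)*q^((1-a)/2) - (1-p)^((1+a)/2)*(1-q)^((1-a)/2)).
alpha = -0.5, p = 0.05, q = 0.9.
e1 = (1+alpha)/2 = 0.25, e2 = (1-alpha)/2 = 0.75.
t1 = p^e1 * q^e2 = 0.05^0.25 * 0.9^0.75 = 0.436943.
t2 = (1-p)^e1 * (1-q)^e2 = 0.95^0.25 * 0.1^0.75 = 0.175562.
4/(1-alpha^2) = 5.333333.
D = 5.333333*(1 - 0.436943 - 0.175562) = 2.0666

2.0666


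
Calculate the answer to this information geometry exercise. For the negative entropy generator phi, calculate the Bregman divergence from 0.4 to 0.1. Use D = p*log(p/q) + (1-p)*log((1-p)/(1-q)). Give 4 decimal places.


Bregman divergence with negative entropy generator:
D = p*log(p/q) + (1-p)*log((1-p)/(1-q)).
p = 0.4, q = 0.1.
p*log(p/q) = 0.4*log(0.4/0.1) = 0.554518.
(1-p)*log((1-p)/(1-q)) = 0.6*log(0.6/0.9) = -0.243279.
D = 0.554518 + -0.243279 = 0.3112

0.3112


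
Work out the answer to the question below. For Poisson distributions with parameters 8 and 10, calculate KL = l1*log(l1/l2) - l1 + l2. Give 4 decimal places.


KL divergence for Poisson:
KL = l1*log(l1/l2) - l1 + l2.
l1 = 8, l2 = 10.
log(8/10) = -0.223144.
l1*log(l1/l2) = 8 * -0.223144 = -1.785148.
KL = -1.785148 - 8 + 10 = 0.2149

0.2149


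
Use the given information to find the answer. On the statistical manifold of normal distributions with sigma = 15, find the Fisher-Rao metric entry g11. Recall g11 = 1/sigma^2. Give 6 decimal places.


For the 2-parameter normal family, the Fisher metric has:
  g11 = 1/sigma^2, g22 = 2/sigma^2.
sigma = 15, sigma^2 = 225.
g11 = 0.004444

0.004444


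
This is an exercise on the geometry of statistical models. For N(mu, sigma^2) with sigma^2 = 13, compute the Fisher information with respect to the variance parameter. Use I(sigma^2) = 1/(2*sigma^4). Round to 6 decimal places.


Fisher information for variance: I(sigma^2) = 1/(2*sigma^4).
sigma^2 = 13, so sigma^4 = 169.
I = 1/(2*169) = 1/338 = 0.002959

0.002959


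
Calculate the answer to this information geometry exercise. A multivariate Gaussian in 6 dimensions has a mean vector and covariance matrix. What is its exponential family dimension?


Exponential family dimension calculation:
For 6-dim MVN: mean has 6 params, covariance has 6*7/2 = 21 unique entries.
Total dim = 6 + 21 = 27.

27


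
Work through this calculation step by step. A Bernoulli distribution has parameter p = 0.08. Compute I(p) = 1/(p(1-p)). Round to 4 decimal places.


For Bernoulli(p), Fisher information is I(p) = 1/(p*(1-p)).
p = 0.08, 1-p = 0.92.
p*(1-p) = 0.0736.
I(p) = 1/0.0736 = 13.5870

13.5870


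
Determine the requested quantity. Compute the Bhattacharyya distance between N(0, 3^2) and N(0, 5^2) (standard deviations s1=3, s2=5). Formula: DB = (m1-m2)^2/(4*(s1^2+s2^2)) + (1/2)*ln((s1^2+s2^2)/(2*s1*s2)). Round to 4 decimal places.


Bhattacharyya distance between two Gaussians:
DB = (m1-m2)^2/(4*(s1^2+s2^2)) + (1/2)*ln((s1^2+s2^2)/(2*s1*s2)).
(m1-m2)^2 = (0)^2 = 0.
s1^2+s2^2 = 9 + 25 = 34.
term1 = 0/136 = 0.0.
term2 = 0.5*ln(34/30.0) = 0.062582.
DB = 0.0 + 0.062582 = 0.0626

0.0626


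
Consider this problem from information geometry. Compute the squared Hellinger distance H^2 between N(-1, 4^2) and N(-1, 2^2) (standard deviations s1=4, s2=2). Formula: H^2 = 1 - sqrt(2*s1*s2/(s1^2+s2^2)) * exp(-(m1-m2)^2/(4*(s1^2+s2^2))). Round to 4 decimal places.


Squared Hellinger distance for Gaussians:
H^2 = 1 - sqrt(2*s1*s2/(s1^2+s2^2)) * exp(-(m1-m2)^2/(4*(s1^2+s2^2))).
s1^2 = 16, s2^2 = 4, s1^2+s2^2 = 20.
sqrt(2*4*2/(20)) = 0.894427.
(m1-m2)^2 = (0)^2 = 0.
exp(-0/(4*20)) = exp(0.0) = 1.0.
H^2 = 1 - 0.894427*1.0 = 0.1056

0.1056


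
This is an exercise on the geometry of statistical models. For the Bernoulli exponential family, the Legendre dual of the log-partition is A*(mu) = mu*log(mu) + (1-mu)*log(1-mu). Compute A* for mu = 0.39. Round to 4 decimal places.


Legendre transform for Bernoulli:
A*(mu) = mu*log(mu) + (1-mu)*log(1-mu).
mu = 0.39, 1-mu = 0.61.
mu*log(mu) = 0.39*log(0.39) = -0.367227.
(1-mu)*log(1-mu) = 0.61*log(0.61) = -0.301521.
A* = -0.367227 + -0.301521 = -0.6687

-0.6687


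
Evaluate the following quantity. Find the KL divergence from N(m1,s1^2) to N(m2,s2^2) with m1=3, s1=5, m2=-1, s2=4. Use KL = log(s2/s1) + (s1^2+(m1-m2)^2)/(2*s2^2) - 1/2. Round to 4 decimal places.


KL divergence between normal distributions:
KL = log(s2/s1) + (s1^2 + (m1-m2)^2)/(2*s2^2) - 1/2.
log(4/5) = -0.223144.
(5^2 + (3--1)^2)/(2*4^2) = (25 + 16)/32 = 1.28125.
KL = -0.223144 + 1.28125 - 0.5 = 0.5581

0.5581


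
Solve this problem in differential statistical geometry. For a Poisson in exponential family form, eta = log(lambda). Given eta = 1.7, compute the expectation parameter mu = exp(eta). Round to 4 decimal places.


Expectation parameter for Poisson exponential family:
mu = exp(eta).
eta = 1.7.
mu = exp(1.7) = 5.4739

5.4739


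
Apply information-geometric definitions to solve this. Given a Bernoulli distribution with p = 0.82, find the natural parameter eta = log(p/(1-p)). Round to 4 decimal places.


Natural parameter for Bernoulli: eta = log(p/(1-p)).
p = 0.82, 1-p = 0.18.
p/(1-p) = 4.555556.
eta = log(4.555556) = 1.5163

1.5163


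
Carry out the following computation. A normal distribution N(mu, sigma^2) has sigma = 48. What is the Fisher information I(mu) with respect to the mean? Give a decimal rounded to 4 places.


The Fisher information for the mean of a normal distribution is I(mu) = 1/sigma^2.
sigma = 48, so sigma^2 = 2304.
I(mu) = 1/2304 = 0.0004

0.0004


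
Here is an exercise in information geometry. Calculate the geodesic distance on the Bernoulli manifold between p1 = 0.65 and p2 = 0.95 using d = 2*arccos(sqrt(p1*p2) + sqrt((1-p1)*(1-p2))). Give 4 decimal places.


Geodesic distance on Bernoulli manifold:
d(p1,p2) = 2*arccos(sqrt(p1*p2) + sqrt((1-p1)*(1-p2))).
sqrt(p1*p2) = sqrt(0.65*0.95) = 0.785812.
sqrt((1-p1)*(1-p2)) = sqrt(0.35*0.05) = 0.132288.
arg = 0.785812 + 0.132288 = 0.918099.
d = 2*arccos(0.918099) = 0.8151

0.8151


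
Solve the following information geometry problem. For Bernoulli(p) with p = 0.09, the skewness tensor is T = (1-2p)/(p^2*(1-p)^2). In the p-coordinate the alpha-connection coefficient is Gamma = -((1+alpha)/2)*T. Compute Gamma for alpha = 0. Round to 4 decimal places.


Skewness (Amari-Chentsov) tensor: T = (1-2p)/(p^2*(1-p)^2).
p = 0.09, 1-2p = 0.82, p^2 = 0.0081, (1-p)^2 = 0.8281.
T = 0.82/(0.0081 * 0.8281) = 122.249206.
In the p-coordinate, Gamma^(alpha) = Gamma^(0) - (alpha/2)*T with Gamma^(0) = (1/2)*g'(p) = -T/2,
so Gamma^(alpha) = -((1+alpha)/2)*T.
alpha = 0, -(1+alpha)/2 = -0.5.
Gamma = -0.5 * 122.249206 = -61.1246

-61.1246


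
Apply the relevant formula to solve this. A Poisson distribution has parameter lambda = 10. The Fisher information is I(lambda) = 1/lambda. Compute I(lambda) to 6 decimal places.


Fisher information for Poisson: I(lambda) = 1/lambda.
lambda = 10.
I(lambda) = 1/10 = 0.100000

0.100000


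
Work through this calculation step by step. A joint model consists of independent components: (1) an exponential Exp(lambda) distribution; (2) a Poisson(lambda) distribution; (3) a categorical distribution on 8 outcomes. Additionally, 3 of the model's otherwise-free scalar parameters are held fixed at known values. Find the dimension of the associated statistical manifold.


The dimension of a statistical manifold equals the number of free
(independent) real parameters of the model. For a product of independent
blocks the parameter counts add.
- exponential (lambda): 1.
- Poisson (lambda): 1.
- categorical on 8 outcomes (probabilities sum to 1): 8-1 = 7.
Total = 1 + 1 + 7 = 9.
3 parameter(s) fixed at known values: 9 - 3 = 6.
Dimension = 6

6


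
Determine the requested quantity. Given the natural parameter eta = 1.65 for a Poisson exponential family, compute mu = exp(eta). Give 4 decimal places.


Expectation parameter for Poisson exponential family:
mu = exp(eta).
eta = 1.65.
mu = exp(1.65) = 5.2070

5.2070


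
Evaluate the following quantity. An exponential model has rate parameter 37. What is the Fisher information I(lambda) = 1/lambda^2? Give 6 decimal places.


Fisher information for exponential: I(lambda) = 1/lambda^2.
lambda = 37, lambda^2 = 1369.
I = 1/1369 = 0.000730

0.000730


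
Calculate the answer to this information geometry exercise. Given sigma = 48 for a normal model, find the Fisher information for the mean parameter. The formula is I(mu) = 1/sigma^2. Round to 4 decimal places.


The Fisher information for the mean of a normal distribution is I(mu) = 1/sigma^2.
sigma = 48, so sigma^2 = 2304.
I(mu) = 1/2304 = 0.0004

0.0004


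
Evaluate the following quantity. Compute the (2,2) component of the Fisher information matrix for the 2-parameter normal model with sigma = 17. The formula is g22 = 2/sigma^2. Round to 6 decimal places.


For the 2-parameter normal family, the Fisher metric has:
  g11 = 1/sigma^2, g22 = 2/sigma^2.
sigma = 17, sigma^2 = 289.
g22 = 0.006920

0.006920


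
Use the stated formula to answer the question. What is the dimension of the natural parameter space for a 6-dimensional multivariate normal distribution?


Exponential family dimension calculation:
For 6-dim MVN: mean has 6 params, covariance has 6*7/2 = 21 unique entries.
Total dim = 6 + 21 = 27.

27


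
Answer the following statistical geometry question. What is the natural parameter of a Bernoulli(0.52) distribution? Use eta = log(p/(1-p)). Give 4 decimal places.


Natural parameter for Bernoulli: eta = log(p/(1-p)).
p = 0.52, 1-p = 0.48.
p/(1-p) = 1.083333.
eta = log(1.083333) = 0.0800

0.0800


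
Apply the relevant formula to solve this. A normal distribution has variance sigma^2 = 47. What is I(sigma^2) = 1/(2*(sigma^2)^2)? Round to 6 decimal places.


Fisher information for variance: I(sigma^2) = 1/(2*sigma^4).
sigma^2 = 47, so sigma^4 = 2209.
I = 1/(2*2209) = 1/4418 = 0.000226

0.000226


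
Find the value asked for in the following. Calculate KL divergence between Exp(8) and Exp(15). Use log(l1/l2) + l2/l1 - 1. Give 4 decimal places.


KL divergence for exponential family:
KL = log(l1/l2) + l2/l1 - 1.
log(8/15) = -0.628609.
15/8 = 1.875.
KL = -0.628609 + 1.875 - 1 = 0.2464

0.2464


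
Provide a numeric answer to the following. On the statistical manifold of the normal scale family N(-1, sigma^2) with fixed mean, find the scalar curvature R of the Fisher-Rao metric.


This family has a single free parameter, so its statistical manifold
is 1-dimensional. The Riemann curvature tensor of any 1-dimensional
Riemannian manifold vanishes identically, so R = 0.

0


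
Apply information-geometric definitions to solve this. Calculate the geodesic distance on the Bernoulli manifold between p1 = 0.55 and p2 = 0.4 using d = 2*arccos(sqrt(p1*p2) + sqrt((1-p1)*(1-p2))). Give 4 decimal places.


Geodesic distance on Bernoulli manifold:
d(p1,p2) = 2*arccos(sqrt(p1*p2) + sqrt((1-p1)*(1-p2))).
sqrt(p1*p2) = sqrt(0.55*0.4) = 0.469042.
sqrt((1-p1)*(1-p2)) = sqrt(0.45*0.6) = 0.519615.
arg = 0.469042 + 0.519615 = 0.988657.
d = 2*arccos(0.988657) = 0.3015

0.3015


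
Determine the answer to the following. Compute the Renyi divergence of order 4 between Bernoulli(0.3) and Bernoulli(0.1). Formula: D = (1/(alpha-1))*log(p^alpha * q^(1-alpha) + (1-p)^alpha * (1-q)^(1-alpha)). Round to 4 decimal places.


Renyi divergence of order alpha between Bernoulli distributions:
D = (1/(alpha-1))*log(p^alpha * q^(1-alpha) + (1-p)^alpha * (1-q)^(1-alpha)).
alpha = 4, p = 0.3, q = 0.1.
p^alpha * q^(1-alpha) = 0.3^4 * 0.1^-3 = 8.1.
(1-p)^alpha * (1-q)^(1-alpha) = 0.7^4 * 0.9^-3 = 0.329355.
sum = 8.1 + 0.329355 = 8.429355.
D = (1/3)*log(8.429355) = 0.7106

0.7106


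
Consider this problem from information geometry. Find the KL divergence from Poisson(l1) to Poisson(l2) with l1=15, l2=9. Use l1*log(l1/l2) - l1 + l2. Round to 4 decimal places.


KL divergence for Poisson:
KL = l1*log(l1/l2) - l1 + l2.
l1 = 15, l2 = 9.
log(15/9) = 0.510826.
l1*log(l1/l2) = 15 * 0.510826 = 7.662384.
KL = 7.662384 - 15 + 9 = 1.6624

1.6624


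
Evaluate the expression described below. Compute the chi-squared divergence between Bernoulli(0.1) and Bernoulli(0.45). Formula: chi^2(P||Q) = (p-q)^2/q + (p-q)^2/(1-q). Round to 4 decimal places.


Chi-squared divergence between Bernoulli distributions:
chi^2 = (p-q)^2/q + (p-q)^2/(1-q).
p = 0.1, q = 0.45, p-q = -0.35.
(p-q)^2 = 0.1225.
term1 = 0.1225/0.45 = 0.272222.
term2 = 0.1225/0.55 = 0.222727.
chi^2 = 0.272222 + 0.222727 = 0.4949

0.4949


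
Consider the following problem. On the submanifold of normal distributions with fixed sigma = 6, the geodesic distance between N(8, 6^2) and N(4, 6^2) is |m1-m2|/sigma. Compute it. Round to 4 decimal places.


On the fixed-variance normal subfamily, geodesic distance = |m1-m2|/sigma.
|8 - 4| = 4.
sigma = 6.
d = 4/6 = 0.6667

0.6667


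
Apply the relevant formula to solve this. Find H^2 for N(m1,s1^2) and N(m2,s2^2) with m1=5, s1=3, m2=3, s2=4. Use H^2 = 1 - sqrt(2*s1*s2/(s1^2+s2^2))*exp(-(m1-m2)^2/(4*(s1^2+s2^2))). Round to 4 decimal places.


Squared Hellinger distance for Gaussians:
H^2 = 1 - sqrt(2*s1*s2/(s1^2+s2^2)) * exp(-(m1-m2)^2/(4*(s1^2+s2^2))).
s1^2 = 9, s2^2 = 16, s1^2+s2^2 = 25.
sqrt(2*3*4/(25)) = 0.979796.
(m1-m2)^2 = (2)^2 = 4.
exp(-4/(4*25)) = exp(-0.04) = 0.960789.
H^2 = 1 - 0.979796*0.960789 = 0.0586

0.0586


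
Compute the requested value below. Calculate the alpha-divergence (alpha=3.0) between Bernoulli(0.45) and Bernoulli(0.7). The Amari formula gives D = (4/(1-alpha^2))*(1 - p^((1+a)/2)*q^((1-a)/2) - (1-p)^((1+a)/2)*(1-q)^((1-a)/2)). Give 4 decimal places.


Amari alpha-divergence:
D = (4/(1-alpha^2))*(1 - p^((1+a)/2)*q^((1-a)/2) - (1-p)^((1+a)/2)*(1-q)^((1-a)/2)).
alpha = 3.0, p = 0.45, q = 0.7.
e1 = (1+alpha)/2 = 2.0, e2 = (1-alpha)/2 = -1.0.
t1 = p^e1 * q^e2 = 0.45^2.0 * 0.7^-1.0 = 0.289286.
t2 = (1-p)^e1 * (1-q)^e2 = 0.55^2.0 * 0.3^-1.0 = 1.008333.
4/(1-alpha^2) = -0.5.
D = -0.5*(1 - 0.289286 - 1.008333) = 0.1488

0.1488


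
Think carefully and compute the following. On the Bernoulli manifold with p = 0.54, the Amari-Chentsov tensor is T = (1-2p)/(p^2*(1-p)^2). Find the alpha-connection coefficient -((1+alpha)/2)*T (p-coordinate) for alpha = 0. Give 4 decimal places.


Skewness (Amari-Chentsov) tensor: T = (1-2p)/(p^2*(1-p)^2).
p = 0.54, 1-2p = -0.08, p^2 = 0.2916, (1-p)^2 = 0.2116.
T = -0.08/(0.2916 * 0.2116) = -1.296543.
In the p-coordinate, Gamma^(alpha) = Gamma^(0) - (alpha/2)*T with Gamma^(0) = (1/2)*g'(p) = -T/2,
so Gamma^(alpha) = -((1+alpha)/2)*T.
alpha = 0, -(1+alpha)/2 = -0.5.
Gamma = -0.5 * -1.296543 = 0.6483

0.6483
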